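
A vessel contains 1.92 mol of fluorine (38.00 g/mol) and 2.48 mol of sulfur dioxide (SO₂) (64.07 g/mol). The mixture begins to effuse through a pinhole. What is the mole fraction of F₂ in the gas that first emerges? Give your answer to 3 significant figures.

0.501

Rate_i ∝ x_i/√M_i (Graham's law weighted by mole fraction), so the effusate composition follows n_i/√M_i.
Mole fraction of F₂ in the effusate = (n_F₂/√M_F₂) / (n_F₂/√M_F₂ + n_SO₂/√M_SO₂)
= (1.92/√38.00) / (1.92/√38.00 + 2.48/√64.07) = 0.3115/(0.3115 + 0.3098) = 0.501.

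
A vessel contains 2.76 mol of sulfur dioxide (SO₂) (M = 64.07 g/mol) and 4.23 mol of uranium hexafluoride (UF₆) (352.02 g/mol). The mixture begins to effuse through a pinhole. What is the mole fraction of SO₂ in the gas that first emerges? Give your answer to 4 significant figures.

Each component's effusion rate ∝ (its partial pressure)·(1/√M) ∝ n_i/√M_i.
Mole fraction of SO₂ in the effusate = (n_SO₂/√M_SO₂) / (n_SO₂/√M_SO₂ + n_UF₆/√M_UF₆)
= (2.76/√64.07) / (2.76/√64.07 + 4.23/√352.02) = 0.3448/(0.3448 + 0.2255) = 0.6047.

0.6047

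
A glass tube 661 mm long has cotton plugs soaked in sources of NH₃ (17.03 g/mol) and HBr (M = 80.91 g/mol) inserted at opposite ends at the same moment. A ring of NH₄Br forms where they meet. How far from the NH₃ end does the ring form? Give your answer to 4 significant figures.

453.1 mm

The fronts meet when d_NH₃ + d_HBr = L with d_NH₃/d_HBr = √(M_HBr/M_NH₃) (Graham's law). Here √(M_HBr/M_NH₃) = √(80.91/17.03) = 2.180.
With d_NH₃ + d_HBr = 661 mm, d_HBr = 661/(1 + 2.180) = 207.9 mm.
d_NH₃ = 661 − 207.9 = 453.1 mm.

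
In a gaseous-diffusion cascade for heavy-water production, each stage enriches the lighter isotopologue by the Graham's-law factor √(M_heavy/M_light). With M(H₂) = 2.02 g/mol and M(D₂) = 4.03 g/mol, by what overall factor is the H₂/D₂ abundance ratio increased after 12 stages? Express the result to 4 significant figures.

The single-stage factor is √(M_heavy/M_light), so 12 stages give [√(4.03/2.02)]^12 = (4.03/2.02)^(12/2).
= 1.99505^6 = 63.06.

63.06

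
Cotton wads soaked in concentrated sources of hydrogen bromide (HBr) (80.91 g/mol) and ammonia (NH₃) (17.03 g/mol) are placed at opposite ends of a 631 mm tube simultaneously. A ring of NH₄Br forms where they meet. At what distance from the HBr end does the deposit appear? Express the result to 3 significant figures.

198 mm

Graham's law gives d_HBr/d_NH₃ = rate_HBr/rate_NH₃ = √(M_NH₃/M_HBr) = √(17.03/80.91) = 0.4588.
With d_HBr + d_NH₃ = 631 mm, d_NH₃ = 631/(1 + 0.4588) = 432.6 mm.
d_HBr = 631 − 432.6 = 198 mm.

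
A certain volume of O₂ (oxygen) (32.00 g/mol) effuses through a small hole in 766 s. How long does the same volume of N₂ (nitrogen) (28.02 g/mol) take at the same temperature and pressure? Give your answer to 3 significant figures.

717 s

From Graham's law, t_N₂/t_O₂ = √(M_N₂/M_O₂) = √(28.02/32.00) = √0.8756 = 0.9357.
So the time for N₂ is 766 × 0.9357 = 717 s.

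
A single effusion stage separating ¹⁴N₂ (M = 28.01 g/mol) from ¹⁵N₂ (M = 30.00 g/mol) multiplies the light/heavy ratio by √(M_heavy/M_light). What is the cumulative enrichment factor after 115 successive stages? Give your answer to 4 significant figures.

After 115 stages the ratio has grown by (√(30.00/28.01))^115 = (30.00/28.01)^(115/2).
= 1.07105^(115/2) = 51.76.

51.76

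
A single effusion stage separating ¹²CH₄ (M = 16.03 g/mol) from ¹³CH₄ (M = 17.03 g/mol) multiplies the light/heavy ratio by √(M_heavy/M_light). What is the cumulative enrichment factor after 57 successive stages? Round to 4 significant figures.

5.611

After 57 stages the ratio has grown by (√(17.03/16.03))^57 = (17.03/16.03)^(57/2).
= 1.06238^(57/2) = 5.611.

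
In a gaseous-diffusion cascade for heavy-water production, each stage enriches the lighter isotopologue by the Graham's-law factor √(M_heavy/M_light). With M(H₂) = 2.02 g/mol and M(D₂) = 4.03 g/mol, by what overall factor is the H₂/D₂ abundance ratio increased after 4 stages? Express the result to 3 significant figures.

3.98

After 4 stages the ratio has grown by (√(4.03/2.02))^4 = (4.03/2.02)^(4/2).
= 1.99505^2 = 3.98.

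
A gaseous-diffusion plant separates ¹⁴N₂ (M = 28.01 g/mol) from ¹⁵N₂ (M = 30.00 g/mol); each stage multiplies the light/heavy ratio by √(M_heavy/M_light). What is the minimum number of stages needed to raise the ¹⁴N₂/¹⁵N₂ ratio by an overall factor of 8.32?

Per stage α = (30.00/28.01)^(1/2) = 1.07105^0.5, giving ln α = 0.03432.
Need α^N ≥ 8.32 ⇒ N ≥ ln(8.32) / ln α = 2.119 / 0.03432 = 61.74.
So at least 62 stages are needed.

62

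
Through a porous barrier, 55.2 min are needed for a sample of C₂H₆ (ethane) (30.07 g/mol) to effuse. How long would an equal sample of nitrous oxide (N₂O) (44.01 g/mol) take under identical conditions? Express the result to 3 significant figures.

66.8 min

Since effusion rate ∝ 1/√M, t_N₂O/t_C₂H₆ = √(M_N₂O/M_C₂H₆) = √(44.01/30.07) = √1.464 = 1.210.
So the time for N₂O is 55.2 × 1.210 = 66.8 min.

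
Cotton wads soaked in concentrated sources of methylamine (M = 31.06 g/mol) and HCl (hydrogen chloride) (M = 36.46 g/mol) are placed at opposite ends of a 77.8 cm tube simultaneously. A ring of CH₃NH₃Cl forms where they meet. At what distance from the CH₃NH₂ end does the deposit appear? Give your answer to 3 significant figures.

40.5 cm

In equal time, each gas travels a distance ∝ its rate ∝ 1/√M, so d_CH₃NH₂/d_HCl = √(M_HCl/M_CH₃NH₂) = √(36.46/31.06) = 1.083.
With d_CH₃NH₂ + d_HCl = 77.8 cm, d_HCl = 77.8/(1 + 1.083) = 37.34 cm.
d_CH₃NH₂ = 77.8 − 37.34 = 40.5 cm.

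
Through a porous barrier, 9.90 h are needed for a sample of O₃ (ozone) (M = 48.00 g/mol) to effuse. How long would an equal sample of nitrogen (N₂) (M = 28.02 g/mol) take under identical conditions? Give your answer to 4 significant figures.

By Graham's law, t_N₂/t_O₃ = √(M_N₂/M_O₃) = √(28.02/48.00) = √0.5837 = 0.7640.
So the time for N₂ is 9.90 × 0.7640 = 7.564 h.

7.564 h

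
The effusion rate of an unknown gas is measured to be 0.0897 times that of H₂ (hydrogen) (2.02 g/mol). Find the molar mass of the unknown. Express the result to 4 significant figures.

251.1 g/mol

Using Graham's law: rate_X/rate_H₂ = √(M_H₂/M_X).
0.0897 = √(2.02/M_X)
M_X = 2.02 / 0.0897² = 2.02 / 0.008046 = 251.1 g/mol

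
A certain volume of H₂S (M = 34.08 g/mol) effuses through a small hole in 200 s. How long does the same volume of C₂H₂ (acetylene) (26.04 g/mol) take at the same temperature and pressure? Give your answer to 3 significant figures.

From Graham's law, t_C₂H₂/t_H₂S = √(M_C₂H₂/M_H₂S) = √(26.04/34.08) = √0.7641 = 0.8741.
So the time for C₂H₂ is 200 × 0.8741 = 175 s.

175 s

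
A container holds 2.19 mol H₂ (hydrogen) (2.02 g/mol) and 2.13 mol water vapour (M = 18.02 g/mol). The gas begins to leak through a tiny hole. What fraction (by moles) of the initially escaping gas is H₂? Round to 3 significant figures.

0.754

Each component's effusion rate ∝ (its partial pressure)·(1/√M) ∝ n_i/√M_i.
So x_H₂ in the escaping gas = (n_H₂/√M_H₂) / Σ(n_i/√M_i)
= (2.19/√2.02) / (2.19/√2.02 + 2.13/√18.02) = 1.541/(1.541 + 0.5018) = 0.754.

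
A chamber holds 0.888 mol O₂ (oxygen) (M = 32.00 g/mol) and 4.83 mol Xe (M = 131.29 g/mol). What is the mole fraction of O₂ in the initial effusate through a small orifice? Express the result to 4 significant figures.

0.2713

Rate_i ∝ x_i/√M_i (Graham's law weighted by mole fraction), so the effusate composition follows n_i/√M_i.
Mole fraction of O₂ in the effusate = (n_O₂/√M_O₂) / (n_O₂/√M_O₂ + n_Xe/√M_Xe)
= (0.888/√32.00) / (0.888/√32.00 + 4.83/√131.29) = 0.1570/(0.1570 + 0.4215) = 0.2713.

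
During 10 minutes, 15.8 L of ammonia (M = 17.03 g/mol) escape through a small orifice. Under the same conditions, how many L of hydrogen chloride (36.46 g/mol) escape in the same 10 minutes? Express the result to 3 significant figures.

10.8 L

By Graham's law, rate_HCl/rate_NH₃ = √(M_NH₃/M_HCl) = √(17.03/36.46) = √0.4671 = 0.6834.
So the volume for HCl is 15.8 × 0.6834 = 10.8 L.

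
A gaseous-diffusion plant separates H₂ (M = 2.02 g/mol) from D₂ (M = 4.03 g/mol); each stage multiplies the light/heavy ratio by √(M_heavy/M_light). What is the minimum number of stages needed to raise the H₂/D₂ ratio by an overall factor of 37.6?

Single-stage factor α = √(4.03/2.02), so ln α = ½ ln(1.99505) = 0.3453.
Need α^N ≥ 37.6 ⇒ N ≥ ln(37.6) / ln α = 3.627 / 0.3453 = 10.50.
Rounding up, N = 11 stages.

11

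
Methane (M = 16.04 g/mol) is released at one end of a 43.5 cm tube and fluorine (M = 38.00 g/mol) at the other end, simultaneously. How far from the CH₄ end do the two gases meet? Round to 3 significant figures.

26.4 cm

The fronts meet when d_CH₄ + d_F₂ = L with d_CH₄/d_F₂ = √(M_F₂/M_CH₄) (Graham's law). Here √(M_F₂/M_CH₄) = √(38.00/16.04) = 1.539.
With d_CH₄ + d_F₂ = 43.5 cm, d_F₂ = 43.5/(1 + 1.539) = 17.13 cm.
d_CH₄ = 43.5 − 17.13 = 26.4 cm.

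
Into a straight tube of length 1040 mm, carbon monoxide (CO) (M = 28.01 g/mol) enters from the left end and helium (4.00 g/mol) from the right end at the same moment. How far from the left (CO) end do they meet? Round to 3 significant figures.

The fronts meet when d_CO + d_He = L with d_CO/d_He = √(M_He/M_CO) (Graham's law). Here √(M_He/M_CO) = √(4.00/28.01) = 0.3779.
With d_CO + d_He = 1040 mm, d_He = 1040/(1 + 0.3779) = 754.8 mm.
d_CO = 1040 − 754.8 = 285 mm.

285 mm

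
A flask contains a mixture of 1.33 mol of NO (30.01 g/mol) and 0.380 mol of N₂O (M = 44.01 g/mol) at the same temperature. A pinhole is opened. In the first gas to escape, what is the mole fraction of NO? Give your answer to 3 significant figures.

0.809

The effusion rate of species i is ∝ p_i/√M_i ∝ n_i/√M_i.
Mole fraction of NO in the effusate = (n_NO/√M_NO) / (n_NO/√M_NO + n_N₂O/√M_N₂O)
= (1.33/√30.01) / (1.33/√30.01 + 0.380/√44.01) = 0.2428/(0.2428 + 0.05728) = 0.809.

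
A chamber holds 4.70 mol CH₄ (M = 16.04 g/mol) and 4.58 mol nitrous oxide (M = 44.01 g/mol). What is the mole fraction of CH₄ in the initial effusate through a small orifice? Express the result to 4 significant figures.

0.6296

Rate_i ∝ x_i/√M_i (Graham's law weighted by mole fraction), so the effusate composition follows n_i/√M_i.
Mole fraction of CH₄ in the effusate = (n_CH₄/√M_CH₄) / (n_CH₄/√M_CH₄ + n_N₂O/√M_N₂O)
= (4.70/√16.04) / (4.70/√16.04 + 4.58/√44.01) = 1.174/(1.174 + 0.6904) = 0.6296.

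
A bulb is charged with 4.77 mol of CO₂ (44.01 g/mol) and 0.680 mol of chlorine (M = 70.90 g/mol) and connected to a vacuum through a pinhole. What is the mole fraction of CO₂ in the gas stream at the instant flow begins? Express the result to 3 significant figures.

Rate_i ∝ x_i/√M_i (Graham's law weighted by mole fraction), so the effusate composition follows n_i/√M_i.
So x_CO₂ in the escaping gas = (n_CO₂/√M_CO₂) / Σ(n_i/√M_i)
= (4.77/√44.01) / (4.77/√44.01 + 0.680/√70.90) = 0.7190/(0.7190 + 0.08076) = 0.899.

0.899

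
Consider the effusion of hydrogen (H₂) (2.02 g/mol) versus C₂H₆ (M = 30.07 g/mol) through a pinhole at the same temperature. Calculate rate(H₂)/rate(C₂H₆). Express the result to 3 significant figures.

3.86

Since effusion rate ∝ 1/√M, rate_H₂/rate_C₂H₆ = √(M_C₂H₆/M_H₂) = √(30.07/2.02) = √14.89 = 3.86.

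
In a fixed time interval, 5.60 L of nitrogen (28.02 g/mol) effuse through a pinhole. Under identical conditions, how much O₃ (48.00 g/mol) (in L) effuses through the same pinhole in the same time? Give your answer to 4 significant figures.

4.279 L

From Graham's law, rate_O₃/rate_N₂ = √(M_N₂/M_O₃) = √(28.02/48.00) = √0.5837 = 0.7640.
So the volume for O₃ is 5.60 × 0.7640 = 4.279 L.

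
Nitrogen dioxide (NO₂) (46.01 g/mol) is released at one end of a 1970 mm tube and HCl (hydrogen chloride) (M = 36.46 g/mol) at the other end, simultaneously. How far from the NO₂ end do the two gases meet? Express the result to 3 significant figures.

928 mm

In equal time, each gas travels a distance ∝ its rate ∝ 1/√M, so d_NO₂/d_HCl = √(M_HCl/M_NO₂) = √(36.46/46.01) = 0.8902.
With d_NO₂ + d_HCl = 1970 mm, d_HCl = 1970/(1 + 0.8902) = 1042 mm.
d_NO₂ = 1970 − 1042 = 928 mm.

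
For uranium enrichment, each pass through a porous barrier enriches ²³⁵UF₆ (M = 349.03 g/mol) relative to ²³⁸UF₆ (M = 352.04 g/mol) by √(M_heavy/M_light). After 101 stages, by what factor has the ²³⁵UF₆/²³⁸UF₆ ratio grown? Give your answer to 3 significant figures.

1.54

The single-stage factor is √(M_heavy/M_light), so 101 stages give [√(352.04/349.03)]^101 = (352.04/349.03)^(101/2).
= 1.00862^(101/2) = 1.54.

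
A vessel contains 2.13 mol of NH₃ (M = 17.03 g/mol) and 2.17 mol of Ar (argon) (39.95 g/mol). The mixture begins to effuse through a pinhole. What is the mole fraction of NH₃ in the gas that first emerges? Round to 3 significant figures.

Effusion rate of each component ∝ n_i/√M_i (partial pressure × 1/√M).
x_NH₃(eff) = (n_NH₃/√M_NH₃) / (n_NH₃/√M_NH₃ + n_Ar/√M_Ar)
= (2.13/√17.03) / (2.13/√17.03 + 2.17/√39.95) = 0.5161/(0.5161 + 0.3433) = 0.601.

0.601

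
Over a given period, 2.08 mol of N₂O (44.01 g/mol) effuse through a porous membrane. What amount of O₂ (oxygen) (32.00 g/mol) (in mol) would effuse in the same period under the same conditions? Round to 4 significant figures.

By Graham's law, rate_O₂/rate_N₂O = √(M_N₂O/M_O₂) = √(44.01/32.00) = √1.375 = 1.173.
So the amount for O₂ is 2.08 × 1.173 = 2.439 mol.

2.439 mol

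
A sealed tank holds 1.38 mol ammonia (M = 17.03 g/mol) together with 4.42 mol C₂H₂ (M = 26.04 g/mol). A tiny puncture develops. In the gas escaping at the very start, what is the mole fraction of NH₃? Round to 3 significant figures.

Each component's effusion rate ∝ (its partial pressure)·(1/√M) ∝ n_i/√M_i.
x_NH₃(eff) = (n_NH₃/√M_NH₃) / (n_NH₃/√M_NH₃ + n_C₂H₂/√M_C₂H₂)
= (1.38/√17.03) / (1.38/√17.03 + 4.42/√26.04) = 0.3344/(0.3344 + 0.8662) = 0.279.

0.279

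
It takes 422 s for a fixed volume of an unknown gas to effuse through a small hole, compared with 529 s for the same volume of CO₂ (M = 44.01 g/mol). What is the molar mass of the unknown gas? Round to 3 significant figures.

Since effusion rate ∝ 1/√M, t_X/t_CO₂ = √(M_X/M_CO₂).
422/529 = 0.7977 = √(M_X/44.01)
M_X = 44.01 × 0.7977² = 44.01 × 0.6364 = 28.0 g/mol

28.0 g/mol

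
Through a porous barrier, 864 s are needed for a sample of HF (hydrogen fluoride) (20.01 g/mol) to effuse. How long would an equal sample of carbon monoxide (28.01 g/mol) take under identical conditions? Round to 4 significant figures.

By Graham's law, t_CO/t_HF = √(M_CO/M_HF) = √(28.01/20.01) = √1.400 = 1.183.
So the time for CO is 864 × 1.183 = 1022 s.

1022 s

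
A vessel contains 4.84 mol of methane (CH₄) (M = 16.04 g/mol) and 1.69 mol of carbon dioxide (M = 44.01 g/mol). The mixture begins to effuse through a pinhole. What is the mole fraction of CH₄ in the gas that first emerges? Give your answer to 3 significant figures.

0.826

The effusion rate of species i is ∝ p_i/√M_i ∝ n_i/√M_i.
So x_CH₄ in the escaping gas = (n_CH₄/√M_CH₄) / Σ(n_i/√M_i)
= (4.84/√16.04) / (4.84/√16.04 + 1.69/√44.01) = 1.208/(1.208 + 0.2547) = 0.826.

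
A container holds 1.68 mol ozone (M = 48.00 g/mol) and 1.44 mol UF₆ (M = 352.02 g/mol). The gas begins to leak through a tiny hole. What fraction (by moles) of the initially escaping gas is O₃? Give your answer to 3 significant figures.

0.760

The effusion rate of species i is ∝ p_i/√M_i ∝ n_i/√M_i.
x_O₃(eff) = (n_O₃/√M_O₃) / (n_O₃/√M_O₃ + n_UF₆/√M_UF₆)
= (1.68/√48.00) / (1.68/√48.00 + 1.44/√352.02) = 0.2425/(0.2425 + 0.07675) = 0.760.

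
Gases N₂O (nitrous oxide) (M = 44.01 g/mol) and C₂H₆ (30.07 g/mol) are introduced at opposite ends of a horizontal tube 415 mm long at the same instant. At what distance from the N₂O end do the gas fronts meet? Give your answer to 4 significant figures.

Distances travelled in equal time are proportional to diffusion rates, so d_N₂O/d_C₂H₆ = √(M_C₂H₆/M_N₂O) = √(30.07/44.01) = 0.8266.
With d_N₂O + d_C₂H₆ = 415 mm, d_C₂H₆ = 415/(1 + 0.8266) = 227.2 mm.
d_N₂O = 415 − 227.2 = 187.8 mm.

187.8 mm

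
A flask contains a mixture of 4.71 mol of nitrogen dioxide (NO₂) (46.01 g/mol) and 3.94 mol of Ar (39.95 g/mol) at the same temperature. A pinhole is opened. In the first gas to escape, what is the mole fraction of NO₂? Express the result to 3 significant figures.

0.527

Effusion rate of each component ∝ n_i/√M_i (partial pressure × 1/√M).
x_NO₂(eff) = (n_NO₂/√M_NO₂) / (n_NO₂/√M_NO₂ + n_Ar/√M_Ar)
= (4.71/√46.01) / (4.71/√46.01 + 3.94/√39.95) = 0.6944/(0.6944 + 0.6234) = 0.527.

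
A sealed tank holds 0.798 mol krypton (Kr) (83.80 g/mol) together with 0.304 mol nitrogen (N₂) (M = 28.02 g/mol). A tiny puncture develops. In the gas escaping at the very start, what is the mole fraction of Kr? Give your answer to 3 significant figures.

0.603

The effusion rate of species i is ∝ p_i/√M_i ∝ n_i/√M_i.
So x_Kr in the escaping gas = (n_Kr/√M_Kr) / Σ(n_i/√M_i)
= (0.798/√83.80) / (0.798/√83.80 + 0.304/√28.02) = 0.08717/(0.08717 + 0.05743) = 0.603.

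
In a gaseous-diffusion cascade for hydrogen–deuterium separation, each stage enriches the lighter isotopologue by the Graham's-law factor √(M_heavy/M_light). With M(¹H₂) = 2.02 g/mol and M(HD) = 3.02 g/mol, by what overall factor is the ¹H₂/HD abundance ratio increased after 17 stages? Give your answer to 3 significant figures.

30.5

After 17 stages the ratio has grown by (√(3.02/2.02))^17 = (3.02/2.02)^(17/2).
= 1.49505^(17/2) = 30.5.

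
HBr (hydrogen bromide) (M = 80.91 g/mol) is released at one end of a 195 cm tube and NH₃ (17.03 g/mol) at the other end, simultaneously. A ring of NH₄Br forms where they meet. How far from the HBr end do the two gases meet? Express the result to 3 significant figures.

61.3 cm

The fronts meet when d_HBr + d_NH₃ = L with d_HBr/d_NH₃ = √(M_NH₃/M_HBr) (Graham's law). Here √(M_NH₃/M_HBr) = √(17.03/80.91) = 0.4588.
With d_HBr + d_NH₃ = 195 cm, d_NH₃ = 195/(1 + 0.4588) = 133.7 cm.
d_HBr = 195 − 133.7 = 61.3 cm.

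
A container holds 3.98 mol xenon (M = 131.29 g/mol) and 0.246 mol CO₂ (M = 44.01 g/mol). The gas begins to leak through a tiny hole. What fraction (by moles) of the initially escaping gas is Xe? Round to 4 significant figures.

Each component's effusion rate ∝ (its partial pressure)·(1/√M) ∝ n_i/√M_i.
Mole fraction of Xe in the effusate = (n_Xe/√M_Xe) / (n_Xe/√M_Xe + n_CO₂/√M_CO₂)
= (3.98/√131.29) / (3.98/√131.29 + 0.246/√44.01) = 0.3473/(0.3473 + 0.03708) = 0.9035.

0.9035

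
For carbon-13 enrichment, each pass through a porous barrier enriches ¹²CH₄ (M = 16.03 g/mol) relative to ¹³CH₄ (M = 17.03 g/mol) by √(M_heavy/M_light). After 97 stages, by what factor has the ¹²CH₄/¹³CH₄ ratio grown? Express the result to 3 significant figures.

18.8

Overall factor = α^97 with α = √(17.03/16.03), i.e. (17.03/16.03)^(97/2).
= 1.06238^(97/2) = 18.8.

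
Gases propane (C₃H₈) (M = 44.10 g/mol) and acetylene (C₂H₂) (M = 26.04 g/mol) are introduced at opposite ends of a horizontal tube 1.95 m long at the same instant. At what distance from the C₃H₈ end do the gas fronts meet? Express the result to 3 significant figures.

Graham's law gives d_C₃H₈/d_C₂H₂ = rate_C₃H₈/rate_C₂H₂ = √(M_C₂H₂/M_C₃H₈) = √(26.04/44.10) = 0.7684.
With d_C₃H₈ + d_C₂H₂ = 1.95 m, d_C₂H₂ = 1.95/(1 + 0.7684) = 1.103 m.
d_C₃H₈ = 1.95 − 1.103 = 0.847 m.

0.847 m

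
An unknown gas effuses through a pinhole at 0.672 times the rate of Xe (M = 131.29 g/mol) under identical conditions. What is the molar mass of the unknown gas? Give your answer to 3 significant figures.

Since effusion rate ∝ 1/√M, rate_X/rate_Xe = √(M_Xe/M_X).
0.672 = √(131.29/M_X)
M_X = 131.29 / 0.672² = 131.29 / 0.4516 = 291 g/mol

291 g/mol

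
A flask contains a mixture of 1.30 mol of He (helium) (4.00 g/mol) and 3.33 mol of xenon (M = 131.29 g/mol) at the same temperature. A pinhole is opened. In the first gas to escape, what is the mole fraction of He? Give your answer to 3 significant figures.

0.691

The effusion rate of species i is ∝ p_i/√M_i ∝ n_i/√M_i.
So x_He in the escaping gas = (n_He/√M_He) / Σ(n_i/√M_i)
= (1.30/√4.00) / (1.30/√4.00 + 3.33/√131.29) = 0.6500/(0.6500 + 0.2906) = 0.691.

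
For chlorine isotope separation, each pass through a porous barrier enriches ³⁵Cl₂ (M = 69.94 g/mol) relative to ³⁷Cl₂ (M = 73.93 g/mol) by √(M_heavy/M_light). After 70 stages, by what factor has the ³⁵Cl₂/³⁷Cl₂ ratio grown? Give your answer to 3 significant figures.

6.97

Each stage multiplies the ratio by α = √(73.93/69.94), so after 70 stages the overall factor is α^70 = (73.93/69.94)^(70/2).
= 1.05705^35 = 6.97.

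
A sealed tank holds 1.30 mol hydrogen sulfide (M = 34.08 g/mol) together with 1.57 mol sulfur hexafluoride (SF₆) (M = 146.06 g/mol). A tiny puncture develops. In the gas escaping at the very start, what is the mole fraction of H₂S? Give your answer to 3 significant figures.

0.632

The effusion rate of species i is ∝ p_i/√M_i ∝ n_i/√M_i.
Mole fraction of H₂S in the effusate = (n_H₂S/√M_H₂S) / (n_H₂S/√M_H₂S + n_SF₆/√M_SF₆)
= (1.30/√34.08) / (1.30/√34.08 + 1.57/√146.06) = 0.2227/(0.2227 + 0.1299) = 0.632.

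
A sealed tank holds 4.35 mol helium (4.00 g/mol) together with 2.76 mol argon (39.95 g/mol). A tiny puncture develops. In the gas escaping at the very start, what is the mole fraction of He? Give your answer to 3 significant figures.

Effusion rate of each component ∝ n_i/√M_i (partial pressure × 1/√M).
Mole fraction of He in the effusate = (n_He/√M_He) / (n_He/√M_He + n_Ar/√M_Ar)
= (4.35/√4.00) / (4.35/√4.00 + 2.76/√39.95) = 2.175/(2.175 + 0.4367) = 0.833.

0.833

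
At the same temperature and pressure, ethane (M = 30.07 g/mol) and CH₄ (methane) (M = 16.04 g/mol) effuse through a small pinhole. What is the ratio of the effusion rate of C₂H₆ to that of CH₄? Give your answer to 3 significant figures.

0.730

Since effusion rate ∝ 1/√M, rate_C₂H₆/rate_CH₄ = √(M_CH₄/M_C₂H₆) = √(16.04/30.07) = √0.5334 = 0.730.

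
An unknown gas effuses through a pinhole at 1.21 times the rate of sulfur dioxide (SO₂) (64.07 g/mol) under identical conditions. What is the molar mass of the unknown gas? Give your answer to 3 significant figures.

43.8 g/mol

Graham's law gives rate_X/rate_SO₂ = √(M_SO₂/M_X).
1.21 = √(64.07/M_X)
M_X = 64.07 / 1.21² = 64.07 / 1.464 = 43.8 g/mol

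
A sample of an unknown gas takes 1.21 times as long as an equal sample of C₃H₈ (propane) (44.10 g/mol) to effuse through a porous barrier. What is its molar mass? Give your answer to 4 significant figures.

Graham's law gives t_X/t_C₃H₈ = √(M_X/M_C₃H₈).
1.21 = √(M_X/44.10)
M_X = 44.10 × 1.21² = 44.10 × 1.464 = 64.57 g/mol

64.57 g/mol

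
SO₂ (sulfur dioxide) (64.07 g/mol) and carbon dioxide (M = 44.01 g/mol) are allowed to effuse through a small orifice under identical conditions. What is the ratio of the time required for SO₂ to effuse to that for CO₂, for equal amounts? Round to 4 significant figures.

1.207

Using Graham's law: t_SO₂/t_CO₂ = √(M_SO₂/M_CO₂) = √(64.07/44.01) = √1.456 = 1.207.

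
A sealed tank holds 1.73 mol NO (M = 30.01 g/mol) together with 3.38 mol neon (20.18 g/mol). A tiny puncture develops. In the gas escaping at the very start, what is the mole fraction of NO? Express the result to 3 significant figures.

0.296

Effusion rate of each component ∝ n_i/√M_i (partial pressure × 1/√M).
x_NO(eff) = (n_NO/√M_NO) / (n_NO/√M_NO + n_Ne/√M_Ne)
= (1.73/√30.01) / (1.73/√30.01 + 3.38/√20.18) = 0.3158/(0.3158 + 0.7524) = 0.296.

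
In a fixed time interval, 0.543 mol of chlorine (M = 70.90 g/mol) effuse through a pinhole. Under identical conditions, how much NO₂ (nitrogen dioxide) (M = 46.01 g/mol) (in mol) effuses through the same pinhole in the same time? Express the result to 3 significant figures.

0.674 mol

Since effusion rate ∝ 1/√M, rate_NO₂/rate_Cl₂ = √(M_Cl₂/M_NO₂) = √(70.90/46.01) = √1.541 = 1.241.
So the amount for NO₂ is 0.543 × 1.241 = 0.674 mol.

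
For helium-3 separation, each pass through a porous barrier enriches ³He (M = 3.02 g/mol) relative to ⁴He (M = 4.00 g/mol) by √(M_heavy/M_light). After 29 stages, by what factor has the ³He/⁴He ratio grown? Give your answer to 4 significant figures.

58.85

After 29 stages the ratio has grown by (√(4.00/3.02))^29 = (4.00/3.02)^(29/2).
= 1.32450^(29/2) = 58.85.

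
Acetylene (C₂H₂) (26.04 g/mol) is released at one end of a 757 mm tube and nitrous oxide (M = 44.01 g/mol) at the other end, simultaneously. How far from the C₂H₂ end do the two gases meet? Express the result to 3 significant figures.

428 mm

Distances travelled in equal time are proportional to diffusion rates, so d_C₂H₂/d_N₂O = √(M_N₂O/M_C₂H₂) = √(44.01/26.04) = 1.300.
With d_C₂H₂ + d_N₂O = 757 mm, d_N₂O = 757/(1 + 1.300) = 329.1 mm.
d_C₂H₂ = 757 − 329.1 = 428 mm.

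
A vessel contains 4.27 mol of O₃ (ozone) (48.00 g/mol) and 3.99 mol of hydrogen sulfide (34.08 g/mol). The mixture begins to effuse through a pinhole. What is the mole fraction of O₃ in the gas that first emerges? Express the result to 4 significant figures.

0.4742

The effusion rate of species i is ∝ p_i/√M_i ∝ n_i/√M_i.
x_O₃(eff) = (n_O₃/√M_O₃) / (n_O₃/√M_O₃ + n_H₂S/√M_H₂S)
= (4.27/√48.00) / (4.27/√48.00 + 3.99/√34.08) = 0.6163/(0.6163 + 0.6835) = 0.4742.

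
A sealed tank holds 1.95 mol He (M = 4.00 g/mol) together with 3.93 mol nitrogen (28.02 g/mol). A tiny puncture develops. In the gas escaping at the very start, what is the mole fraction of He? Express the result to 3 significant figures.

0.568

Effusion rate of each component ∝ n_i/√M_i (partial pressure × 1/√M).
So x_He in the escaping gas = (n_He/√M_He) / Σ(n_i/√M_i)
= (1.95/√4.00) / (1.95/√4.00 + 3.93/√28.02) = 0.9750/(0.9750 + 0.7424) = 0.568.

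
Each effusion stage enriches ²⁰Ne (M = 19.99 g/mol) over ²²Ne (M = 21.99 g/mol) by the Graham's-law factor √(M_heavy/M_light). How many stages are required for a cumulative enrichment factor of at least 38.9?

77

Single-stage factor α = √(21.99/19.99), so ln α = ½ ln(1.10005) = 0.04768.
Need α^N ≥ 38.9 ⇒ N ≥ ln(38.9) / ln α = 3.661 / 0.04768 = 76.79.
So at least 77 stages are needed.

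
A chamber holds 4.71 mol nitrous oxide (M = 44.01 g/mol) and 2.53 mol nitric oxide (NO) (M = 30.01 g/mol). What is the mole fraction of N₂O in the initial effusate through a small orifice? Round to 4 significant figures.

Effusion rate of each component ∝ n_i/√M_i (partial pressure × 1/√M).
x_N₂O(eff) = (n_N₂O/√M_N₂O) / (n_N₂O/√M_N₂O + n_NO/√M_NO)
= (4.71/√44.01) / (4.71/√44.01 + 2.53/√30.01) = 0.7100/(0.7100 + 0.4618) = 0.6059.

0.6059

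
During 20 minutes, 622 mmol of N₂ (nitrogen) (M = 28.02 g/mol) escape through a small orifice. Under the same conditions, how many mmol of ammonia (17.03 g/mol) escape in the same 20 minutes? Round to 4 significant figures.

797.8 mmol

Graham's law gives rate_NH₃/rate_N₂ = √(M_N₂/M_NH₃) = √(28.02/17.03) = √1.645 = 1.283.
So the amount for NH₃ is 622 × 1.283 = 797.8 mmol.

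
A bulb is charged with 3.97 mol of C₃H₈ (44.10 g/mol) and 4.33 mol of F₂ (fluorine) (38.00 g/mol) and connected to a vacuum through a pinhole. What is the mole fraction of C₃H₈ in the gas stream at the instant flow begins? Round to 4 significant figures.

0.4598

Each component's effusion rate ∝ (its partial pressure)·(1/√M) ∝ n_i/√M_i.
So x_C₃H₈ in the escaping gas = (n_C₃H₈/√M_C₃H₈) / Σ(n_i/√M_i)
= (3.97/√44.10) / (3.97/√44.10 + 4.33/√38.00) = 0.5978/(0.5978 + 0.7024) = 0.4598.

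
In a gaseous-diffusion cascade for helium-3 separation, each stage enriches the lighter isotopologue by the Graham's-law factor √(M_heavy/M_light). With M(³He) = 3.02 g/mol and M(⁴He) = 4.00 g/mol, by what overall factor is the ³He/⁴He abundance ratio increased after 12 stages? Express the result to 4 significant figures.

Each stage multiplies the ratio by α = √(4.00/3.02), so after 12 stages the overall factor is α^12 = (4.00/3.02)^(12/2).
= 1.32450^6 = 5.399.

5.399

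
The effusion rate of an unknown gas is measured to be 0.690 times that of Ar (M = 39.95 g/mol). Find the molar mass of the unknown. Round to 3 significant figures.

From Graham's law, rate_X/rate_Ar = √(M_Ar/M_X).
0.690 = √(39.95/M_X)
M_X = 39.95 / 0.690² = 39.95 / 0.4761 = 83.9 g/mol

83.9 g/mol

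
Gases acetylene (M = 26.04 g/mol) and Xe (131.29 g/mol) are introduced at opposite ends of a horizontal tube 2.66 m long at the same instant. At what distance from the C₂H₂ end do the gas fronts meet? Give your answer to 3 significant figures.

1.84 m

Distances travelled in equal time are proportional to diffusion rates, so d_C₂H₂/d_Xe = √(M_Xe/M_C₂H₂) = √(131.29/26.04) = 2.245.
With d_C₂H₂ + d_Xe = 2.66 m, d_Xe = 2.66/(1 + 2.245) = 0.8196 m.
d_C₂H₂ = 2.66 − 0.8196 = 1.84 m.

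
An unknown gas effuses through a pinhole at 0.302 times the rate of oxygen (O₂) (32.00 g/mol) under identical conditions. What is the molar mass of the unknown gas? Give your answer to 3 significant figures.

351 g/mol

Using Graham's law: rate_X/rate_O₂ = √(M_O₂/M_X).
0.302 = √(32.00/M_X)
M_X = 32.00 / 0.302² = 32.00 / 0.09120 = 351 g/mol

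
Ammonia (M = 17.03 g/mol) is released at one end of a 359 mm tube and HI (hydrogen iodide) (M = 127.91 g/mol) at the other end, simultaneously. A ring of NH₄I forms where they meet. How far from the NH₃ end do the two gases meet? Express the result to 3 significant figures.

263 mm

Distances travelled in equal time are proportional to diffusion rates, so d_NH₃/d_HI = √(M_HI/M_NH₃) = √(127.91/17.03) = 2.741.
With d_NH₃ + d_HI = 359 mm, d_HI = 359/(1 + 2.741) = 95.97 mm.
d_NH₃ = 359 − 95.97 = 263 mm.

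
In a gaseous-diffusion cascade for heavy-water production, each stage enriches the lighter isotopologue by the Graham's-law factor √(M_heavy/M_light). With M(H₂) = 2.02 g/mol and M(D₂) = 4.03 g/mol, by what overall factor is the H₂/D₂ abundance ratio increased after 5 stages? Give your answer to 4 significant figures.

5.622

After 5 stages the ratio has grown by (√(4.03/2.02))^5 = (4.03/2.02)^(5/2).
= 1.99505^(5/2) = 5.622.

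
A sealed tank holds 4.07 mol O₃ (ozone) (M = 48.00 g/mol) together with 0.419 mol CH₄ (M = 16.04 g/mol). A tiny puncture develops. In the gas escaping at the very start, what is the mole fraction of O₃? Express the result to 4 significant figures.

The effusion rate of species i is ∝ p_i/√M_i ∝ n_i/√M_i.
x_O₃(eff) = (n_O₃/√M_O₃) / (n_O₃/√M_O₃ + n_CH₄/√M_CH₄)
= (4.07/√48.00) / (4.07/√48.00 + 0.419/√16.04) = 0.5875/(0.5875 + 0.1046) = 0.8488.

0.8488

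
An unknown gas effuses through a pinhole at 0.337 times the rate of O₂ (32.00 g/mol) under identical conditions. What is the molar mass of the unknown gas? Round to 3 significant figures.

From Graham's law, rate_X/rate_O₂ = √(M_O₂/M_X).
0.337 = √(32.00/M_X)
M_X = 32.00 / 0.337² = 32.00 / 0.1136 = 282 g/mol

282 g/mol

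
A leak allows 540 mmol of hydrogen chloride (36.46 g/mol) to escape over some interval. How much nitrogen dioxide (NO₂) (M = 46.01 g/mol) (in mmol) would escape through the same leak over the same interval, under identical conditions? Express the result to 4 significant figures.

480.7 mmol

Graham's law gives rate_NO₂/rate_HCl = √(M_HCl/M_NO₂) = √(36.46/46.01) = √0.7924 = 0.8902.
So the amount for NO₂ is 540 × 0.8902 = 480.7 mmol.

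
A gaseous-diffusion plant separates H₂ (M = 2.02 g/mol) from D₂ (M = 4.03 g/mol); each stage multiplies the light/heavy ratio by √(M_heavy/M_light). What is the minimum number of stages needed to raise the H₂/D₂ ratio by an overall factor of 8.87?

7

With α = √(4.03/2.02) per stage, ln α = ½ ln(1.99505) = 0.3453.
Need α^N ≥ 8.87 ⇒ N ≥ ln(8.87) / ln α = 2.183 / 0.3453 = 6.32.
Rounding up, N = 7 stages.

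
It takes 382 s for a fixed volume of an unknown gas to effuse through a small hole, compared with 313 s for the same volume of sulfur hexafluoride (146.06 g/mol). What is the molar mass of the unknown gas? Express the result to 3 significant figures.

218 g/mol

Graham's law gives t_X/t_SF₆ = √(M_X/M_SF₆).
382/313 = 1.220 = √(M_X/146.06)
M_X = 146.06 × 1.220² = 146.06 × 1.489 = 218 g/mol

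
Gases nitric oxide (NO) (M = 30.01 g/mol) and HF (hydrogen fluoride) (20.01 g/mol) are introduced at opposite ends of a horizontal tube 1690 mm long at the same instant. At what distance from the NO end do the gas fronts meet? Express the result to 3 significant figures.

760 mm

In equal time, each gas travels a distance ∝ its rate ∝ 1/√M, so d_NO/d_HF = √(M_HF/M_NO) = √(20.01/30.01) = 0.8166.
With d_NO + d_HF = 1690 mm, d_HF = 1690/(1 + 0.8166) = 930.3 mm.
d_NO = 1690 − 930.3 = 760 mm.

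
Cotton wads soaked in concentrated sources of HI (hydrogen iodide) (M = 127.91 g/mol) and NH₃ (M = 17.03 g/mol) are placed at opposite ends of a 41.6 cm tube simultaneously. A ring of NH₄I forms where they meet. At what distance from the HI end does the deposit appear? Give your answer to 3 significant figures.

11.1 cm

Graham's law gives d_HI/d_NH₃ = rate_HI/rate_NH₃ = √(M_NH₃/M_HI) = √(17.03/127.91) = 0.3649.
With d_HI + d_NH₃ = 41.6 cm, d_NH₃ = 41.6/(1 + 0.3649) = 30.48 cm.
d_HI = 41.6 − 30.48 = 11.1 cm.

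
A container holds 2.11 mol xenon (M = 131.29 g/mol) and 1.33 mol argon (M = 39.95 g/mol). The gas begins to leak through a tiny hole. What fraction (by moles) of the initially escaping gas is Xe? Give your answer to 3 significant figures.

Rate_i ∝ x_i/√M_i (Graham's law weighted by mole fraction), so the effusate composition follows n_i/√M_i.
x_Xe(eff) = (n_Xe/√M_Xe) / (n_Xe/√M_Xe + n_Ar/√M_Ar)
= (2.11/√131.29) / (2.11/√131.29 + 1.33/√39.95) = 0.1841/(0.1841 + 0.2104) = 0.467.

0.467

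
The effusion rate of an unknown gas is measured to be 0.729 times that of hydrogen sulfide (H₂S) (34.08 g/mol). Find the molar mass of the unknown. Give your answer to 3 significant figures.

64.1 g/mol

Since effusion rate ∝ 1/√M, rate_X/rate_H₂S = √(M_H₂S/M_X).
0.729 = √(34.08/M_X)
M_X = 34.08 / 0.729² = 34.08 / 0.5314 = 64.1 g/mol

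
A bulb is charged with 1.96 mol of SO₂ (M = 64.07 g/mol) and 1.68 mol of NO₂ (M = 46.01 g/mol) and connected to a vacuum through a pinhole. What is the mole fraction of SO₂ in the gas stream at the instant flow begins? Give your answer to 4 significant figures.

0.4971

Rate_i ∝ x_i/√M_i (Graham's law weighted by mole fraction), so the effusate composition follows n_i/√M_i.
So x_SO₂ in the escaping gas = (n_SO₂/√M_SO₂) / Σ(n_i/√M_i)
= (1.96/√64.07) / (1.96/√64.07 + 1.68/√46.01) = 0.2449/(0.2449 + 0.2477) = 0.4971.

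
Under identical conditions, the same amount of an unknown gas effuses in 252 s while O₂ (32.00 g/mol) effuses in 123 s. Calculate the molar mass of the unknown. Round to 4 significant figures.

Since effusion rate ∝ 1/√M, t_X/t_O₂ = √(M_X/M_O₂).
252/123 = 2.049 = √(M_X/32.00)
M_X = 32.00 × 2.049² = 32.00 × 4.198 = 134.3 g/mol

134.3 g/mol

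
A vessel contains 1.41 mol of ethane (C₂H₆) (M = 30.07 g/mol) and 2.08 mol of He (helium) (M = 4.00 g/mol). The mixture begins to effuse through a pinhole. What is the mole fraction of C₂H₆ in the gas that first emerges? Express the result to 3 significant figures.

Rate_i ∝ x_i/√M_i (Graham's law weighted by mole fraction), so the effusate composition follows n_i/√M_i.
x_C₂H₆(eff) = (n_C₂H₆/√M_C₂H₆) / (n_C₂H₆/√M_C₂H₆ + n_He/√M_He)
= (1.41/√30.07) / (1.41/√30.07 + 2.08/√4.00) = 0.2571/(0.2571 + 1.040) = 0.198.

0.198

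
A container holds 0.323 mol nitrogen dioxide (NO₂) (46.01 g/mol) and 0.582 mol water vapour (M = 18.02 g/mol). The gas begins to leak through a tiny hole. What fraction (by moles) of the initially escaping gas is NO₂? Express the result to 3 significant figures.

0.258

Rate_i ∝ x_i/√M_i (Graham's law weighted by mole fraction), so the effusate composition follows n_i/√M_i.
x_NO₂(eff) = (n_NO₂/√M_NO₂) / (n_NO₂/√M_NO₂ + n_H₂O/√M_H₂O)
= (0.323/√46.01) / (0.323/√46.01 + 0.582/√18.02) = 0.04762/(0.04762 + 0.1371) = 0.258.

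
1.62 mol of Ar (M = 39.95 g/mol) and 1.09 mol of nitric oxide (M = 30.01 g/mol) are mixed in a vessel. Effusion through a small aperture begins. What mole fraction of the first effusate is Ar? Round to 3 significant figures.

0.563

Rate_i ∝ x_i/√M_i (Graham's law weighted by mole fraction), so the effusate composition follows n_i/√M_i.
Mole fraction of Ar in the effusate = (n_Ar/√M_Ar) / (n_Ar/√M_Ar + n_NO/√M_NO)
= (1.62/√39.95) / (1.62/√39.95 + 1.09/√30.01) = 0.2563/(0.2563 + 0.1990) = 0.563.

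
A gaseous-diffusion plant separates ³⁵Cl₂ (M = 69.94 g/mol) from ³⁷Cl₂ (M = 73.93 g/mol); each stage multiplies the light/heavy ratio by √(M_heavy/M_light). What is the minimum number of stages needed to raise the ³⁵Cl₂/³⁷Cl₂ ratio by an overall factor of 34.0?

128

With α = √(73.93/69.94) per stage, ln α = ½ ln(1.05705) = 0.02774.
Need α^N ≥ 34.0 ⇒ N ≥ ln(34.0) / ln α = 3.526 / 0.02774 = 127.12.
So at least 128 stages are needed.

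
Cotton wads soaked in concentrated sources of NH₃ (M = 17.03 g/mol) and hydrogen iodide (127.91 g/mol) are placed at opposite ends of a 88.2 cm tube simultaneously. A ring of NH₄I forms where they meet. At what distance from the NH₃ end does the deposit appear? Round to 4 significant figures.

64.62 cm

In equal time, each gas travels a distance ∝ its rate ∝ 1/√M, so d_NH₃/d_HI = √(M_HI/M_NH₃) = √(127.91/17.03) = 2.741.
With d_NH₃ + d_HI = 88.2 cm, d_HI = 88.2/(1 + 2.741) = 23.58 cm.
d_NH₃ = 88.2 − 23.58 = 64.62 cm.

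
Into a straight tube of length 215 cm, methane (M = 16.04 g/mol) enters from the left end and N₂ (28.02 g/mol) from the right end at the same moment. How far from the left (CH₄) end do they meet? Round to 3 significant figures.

The fronts meet when d_CH₄ + d_N₂ = L with d_CH₄/d_N₂ = √(M_N₂/M_CH₄) (Graham's law). Here √(M_N₂/M_CH₄) = √(28.02/16.04) = 1.322.
With d_CH₄ + d_N₂ = 215 cm, d_N₂ = 215/(1 + 1.322) = 92.60 cm.
d_CH₄ = 215 − 92.60 = 122 cm.

122 cm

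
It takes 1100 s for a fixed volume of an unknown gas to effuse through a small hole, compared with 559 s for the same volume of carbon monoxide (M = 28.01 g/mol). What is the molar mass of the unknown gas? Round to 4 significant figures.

108.5 g/mol

From Graham's law, t_X/t_CO = √(M_X/M_CO).
1100/559 = 1.968 = √(M_X/28.01)
M_X = 28.01 × 1.968² = 28.01 × 3.872 = 108.5 g/mol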